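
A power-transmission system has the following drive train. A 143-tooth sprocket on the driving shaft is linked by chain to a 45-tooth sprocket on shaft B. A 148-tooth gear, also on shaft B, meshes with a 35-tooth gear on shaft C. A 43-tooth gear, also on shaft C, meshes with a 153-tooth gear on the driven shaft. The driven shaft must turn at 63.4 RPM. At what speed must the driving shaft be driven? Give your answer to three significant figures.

Overall ratio R = 0.31469 × 0.23649 × 3.5581 = 0.26479.
Required input speed = output speed × R = 63.4 × 0.26479 = 16.788 RPM.

16.8 RPM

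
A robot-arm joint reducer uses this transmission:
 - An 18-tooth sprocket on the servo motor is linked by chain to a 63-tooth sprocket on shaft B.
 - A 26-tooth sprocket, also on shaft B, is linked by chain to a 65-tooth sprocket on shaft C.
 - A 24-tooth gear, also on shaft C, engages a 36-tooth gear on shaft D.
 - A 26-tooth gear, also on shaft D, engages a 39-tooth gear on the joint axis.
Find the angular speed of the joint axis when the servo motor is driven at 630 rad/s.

32 rad/s

Chain: ratio = 63/18 = 3.5, so shaft B turns at 630 / 3.5 = 180 rad/s.
Chain: ratio = 65/26 = 2.5, so shaft C turns at 180 / 2.5 = 72 rad/s.
Gear mesh: ratio = 36/24 = 1.5, so shaft D turns at 72 / 1.5 = 48 rad/s.
Gear mesh: ratio = 39/26 = 1.5, so the joint axis turns at 48 / 1.5 = 32 rad/s.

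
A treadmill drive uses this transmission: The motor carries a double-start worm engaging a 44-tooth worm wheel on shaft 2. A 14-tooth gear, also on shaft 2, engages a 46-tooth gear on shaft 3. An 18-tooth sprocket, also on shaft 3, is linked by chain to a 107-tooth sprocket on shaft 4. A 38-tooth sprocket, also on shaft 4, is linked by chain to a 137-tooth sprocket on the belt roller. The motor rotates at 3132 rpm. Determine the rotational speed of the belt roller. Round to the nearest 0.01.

the motor → shaft 2 (worm, 44/2): 3132 ÷ 22 = 142.36 rpm
shaft 2 → shaft 3 (gear mesh, 46/14): 142.36 ÷ 3.2857 = 43.328 rpm
shaft 3 → shaft 4 (chain, 107/18): 43.328 ÷ 5.9444 = 7.2888 rpm
shaft 4 → the belt roller (chain, 137/38): 7.2888 ÷ 3.6053 = 2.0217 rpm

2.02 rpm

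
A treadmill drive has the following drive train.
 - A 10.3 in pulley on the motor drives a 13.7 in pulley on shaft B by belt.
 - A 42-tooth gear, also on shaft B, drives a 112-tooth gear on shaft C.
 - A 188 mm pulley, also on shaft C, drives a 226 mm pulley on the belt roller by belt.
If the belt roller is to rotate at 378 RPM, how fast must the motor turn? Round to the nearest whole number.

Overall ratio R = 1.3301 × 2.6667 × 1.2021 = 4.2639.
Required input speed = output speed × R = 378 × 4.2639 = 1611.7 RPM.

1612 RPM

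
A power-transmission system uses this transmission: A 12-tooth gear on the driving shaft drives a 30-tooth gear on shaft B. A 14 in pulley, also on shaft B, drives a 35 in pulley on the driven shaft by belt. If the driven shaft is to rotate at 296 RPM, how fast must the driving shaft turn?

1850 RPM

Overall ratio R = 2.5 × 2.5 = 6.25.
Required input speed = output speed × R = 296 × 6.25 = 1850 RPM.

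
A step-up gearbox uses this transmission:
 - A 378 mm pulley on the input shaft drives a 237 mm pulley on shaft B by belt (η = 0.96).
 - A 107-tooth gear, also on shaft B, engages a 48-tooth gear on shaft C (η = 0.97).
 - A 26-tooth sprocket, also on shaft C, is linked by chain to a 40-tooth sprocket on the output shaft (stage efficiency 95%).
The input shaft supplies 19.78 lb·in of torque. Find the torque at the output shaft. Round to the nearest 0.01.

belt 237/378 = 0.62698 → τ = 19.78·0.62698·0.96 = 11.906 lb·in
gear mesh 48/107 = 0.4486 → τ = 11.906·0.4486·0.97 = 5.1806 lb·in
chain 40/26 = 1.5385 → τ = 5.1806·1.5385·0.95 = 7.5717 lb·in

7.57 lb·in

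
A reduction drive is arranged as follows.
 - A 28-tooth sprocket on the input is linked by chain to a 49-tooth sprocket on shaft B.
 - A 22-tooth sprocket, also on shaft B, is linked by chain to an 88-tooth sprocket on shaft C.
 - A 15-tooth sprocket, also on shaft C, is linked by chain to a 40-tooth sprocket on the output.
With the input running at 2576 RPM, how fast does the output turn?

138 RPM

the input → shaft B (chain, 49/28): 2576 ÷ 1.75 = 1472 RPM
shaft B → shaft C (chain, 88/22): 1472 ÷ 4 = 368 RPM
shaft C → the output (chain, 40/15): 368 ÷ 2.6667 = 138 RPM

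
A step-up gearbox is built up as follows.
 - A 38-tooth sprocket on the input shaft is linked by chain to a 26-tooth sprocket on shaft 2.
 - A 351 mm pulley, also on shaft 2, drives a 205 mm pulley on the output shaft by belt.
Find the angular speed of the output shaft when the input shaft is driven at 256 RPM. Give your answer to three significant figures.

641 RPM

Chain: ratio = 26/38 = 0.68421, so shaft 2 turns at 256 / 0.68421 = 374.15 RPM.
Belt: ratio = 205/351 = 0.58405, so the output shaft turns at 374.15 / 0.58405 = 640.62 RPM.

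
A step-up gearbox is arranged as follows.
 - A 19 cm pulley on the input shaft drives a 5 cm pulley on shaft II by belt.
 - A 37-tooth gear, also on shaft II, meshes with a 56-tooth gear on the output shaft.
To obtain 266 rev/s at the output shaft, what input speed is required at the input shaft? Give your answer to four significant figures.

Overall ratio R = 0.26316 × 1.5135 = 0.39829.
Required input speed = output speed × R = 266 × 0.39829 = 105.95 rev/s.

105.9 rev/s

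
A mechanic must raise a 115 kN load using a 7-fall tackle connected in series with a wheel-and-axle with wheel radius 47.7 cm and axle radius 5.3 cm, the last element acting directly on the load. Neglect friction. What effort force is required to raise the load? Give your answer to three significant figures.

1.83 kN

Block-and-tackle MA = number of supporting rope parts = 7.
Wheel-and-axle MA = R/r = 47.7/5.3 = 9.
Combined ideal MA = 7 × 9 = 63.
Effort = load / MA = 115 / 63 = 1.8254 kN.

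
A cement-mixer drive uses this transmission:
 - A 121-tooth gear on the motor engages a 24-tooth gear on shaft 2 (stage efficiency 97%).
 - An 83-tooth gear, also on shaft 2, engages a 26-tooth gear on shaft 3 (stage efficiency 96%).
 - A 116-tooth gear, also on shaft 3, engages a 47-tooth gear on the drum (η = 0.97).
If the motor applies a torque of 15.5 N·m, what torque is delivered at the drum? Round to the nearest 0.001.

0.352 N·m

Gear mesh: ratio = 24/121 = 0.19835; torque at shaft 2 = 15.5 × 0.19835 × 0.97 = 2.9821 N·m.
Gear mesh: ratio = 26/83 = 0.31325; torque at shaft 3 = 2.9821 × 0.31325 × 0.96 = 0.8968 N·m.
Gear mesh: ratio = 47/116 = 0.40517; torque at the drum = 0.8968 × 0.40517 × 0.97 = 0.35246 N·m.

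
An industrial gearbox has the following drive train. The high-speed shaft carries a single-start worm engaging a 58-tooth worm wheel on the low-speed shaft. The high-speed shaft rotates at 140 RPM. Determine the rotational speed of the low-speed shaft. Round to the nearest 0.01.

worm 58/1 = 58 → 140/58 = 2.4138 RPM

2.41 RPM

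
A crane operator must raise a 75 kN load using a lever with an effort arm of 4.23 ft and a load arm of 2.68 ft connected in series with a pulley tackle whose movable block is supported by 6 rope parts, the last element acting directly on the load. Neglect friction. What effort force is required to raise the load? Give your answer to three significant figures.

Lever MA = effort arm / load arm = 4.23/2.68 = 1.5784.
Block-and-tackle MA = number of supporting rope parts = 6.
Combined ideal MA = 1.5784 × 6 = 9.4701.
Effort = load / MA = 75 / 9.4701 = 7.9196 kN.

7.92 kN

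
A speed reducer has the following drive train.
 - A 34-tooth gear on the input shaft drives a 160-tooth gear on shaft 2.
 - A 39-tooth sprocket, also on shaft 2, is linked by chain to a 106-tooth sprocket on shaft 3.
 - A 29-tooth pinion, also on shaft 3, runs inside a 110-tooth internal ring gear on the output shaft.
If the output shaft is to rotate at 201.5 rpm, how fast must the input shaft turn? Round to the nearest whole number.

Overall ratio R = 4.7059 × 2.7179 × 3.7931 = 48.515.
Required input speed = output speed × R = 201.5 × 48.515 = 9775.8 rpm.

9776 rpm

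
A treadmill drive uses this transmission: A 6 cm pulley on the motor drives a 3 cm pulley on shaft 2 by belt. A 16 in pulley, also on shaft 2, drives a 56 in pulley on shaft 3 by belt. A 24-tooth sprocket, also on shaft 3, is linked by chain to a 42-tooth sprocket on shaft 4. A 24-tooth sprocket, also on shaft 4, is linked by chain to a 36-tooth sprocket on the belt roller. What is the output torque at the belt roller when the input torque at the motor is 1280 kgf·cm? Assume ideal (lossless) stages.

5880 kgf·cm

Belt: ratio = 3/6 = 0.5; torque at shaft 2 = 1280 × 0.5 = 640 kgf·cm.
Belt: ratio = 56/16 = 3.5; torque at shaft 3 = 640 × 3.5 = 2240 kgf·cm.
Chain: ratio = 42/24 = 1.75; torque at shaft 4 = 2240 × 1.75 = 3920 kgf·cm.
Chain: ratio = 36/24 = 1.5; torque at the belt roller = 3920 × 1.5 = 5880 kgf·cm.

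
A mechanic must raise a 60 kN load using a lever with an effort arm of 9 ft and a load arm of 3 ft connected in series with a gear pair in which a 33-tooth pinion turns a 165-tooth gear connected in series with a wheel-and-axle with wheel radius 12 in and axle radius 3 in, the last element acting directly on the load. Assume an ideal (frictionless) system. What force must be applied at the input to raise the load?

1 kN

Lever MA = effort arm / load arm = 9/3 = 3.
Gear pair MA = 165/33 = 5.
Wheel-and-axle MA = R/r = 12/3 = 4.
Combined ideal MA = 3 × 5 × 4 = 60.
Effort = load / MA = 60 / 60 = 1 kN.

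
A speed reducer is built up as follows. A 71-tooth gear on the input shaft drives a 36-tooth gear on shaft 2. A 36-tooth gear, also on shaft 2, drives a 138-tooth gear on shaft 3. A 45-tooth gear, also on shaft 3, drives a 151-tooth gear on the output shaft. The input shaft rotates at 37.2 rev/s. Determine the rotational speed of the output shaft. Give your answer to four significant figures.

5.704 rev/s

gear mesh 36/71 = 0.50704 → 37.2/0.50704 = 73.367 rev/s
gear mesh 138/36 = 3.8333 → 73.367/3.8333 = 19.139 rev/s
gear mesh 151/45 = 3.3556 → 19.139/3.3556 = 5.7037 rev/s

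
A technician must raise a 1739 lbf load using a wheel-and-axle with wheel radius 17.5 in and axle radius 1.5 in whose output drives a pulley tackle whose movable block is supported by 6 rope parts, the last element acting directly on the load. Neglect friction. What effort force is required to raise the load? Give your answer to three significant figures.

Wheel-and-axle MA = R/r = 17.5/1.5 = 11.667.
Block-and-tackle MA = number of supporting rope parts = 6.
Combined ideal MA = 11.667 × 6 = 70.
Effort = load / MA = 1739 / 70 = 24.843 lbf.

24.8 lbf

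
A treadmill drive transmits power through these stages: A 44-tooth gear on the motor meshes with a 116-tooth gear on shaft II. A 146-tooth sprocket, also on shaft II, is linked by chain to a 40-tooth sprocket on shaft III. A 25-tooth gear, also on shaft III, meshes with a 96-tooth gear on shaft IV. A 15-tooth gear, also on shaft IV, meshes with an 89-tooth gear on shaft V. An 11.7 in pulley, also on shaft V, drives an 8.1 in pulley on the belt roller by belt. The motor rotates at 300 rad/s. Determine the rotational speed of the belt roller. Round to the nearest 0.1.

gear mesh 116/44 = 2.6364 → 300/2.6364 = 113.79 rad/s
chain 40/146 = 0.27397 → 113.79/0.27397 = 415.34 rad/s
gear mesh 96/25 = 3.84 → 415.34/3.84 = 108.16 rad/s
gear mesh 89/15 = 5.9333 → 108.16/5.9333 = 18.23 rad/s
belt 8.1/11.7 = 0.69231 → 18.23/0.69231 = 26.332 rad/s

26.3 rad/s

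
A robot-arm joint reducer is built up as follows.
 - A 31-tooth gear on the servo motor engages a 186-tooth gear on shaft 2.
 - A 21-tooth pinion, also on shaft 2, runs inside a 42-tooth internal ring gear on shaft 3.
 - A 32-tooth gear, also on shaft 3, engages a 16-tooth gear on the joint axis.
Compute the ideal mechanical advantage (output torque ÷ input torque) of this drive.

Each stage contributes driven/driver: gear mesh 186/31 = 6, internal gear 42/21 = 2, gear mesh 16/32 = 0.5.
Overall: 6 × 2 × 0.5 = 6.

6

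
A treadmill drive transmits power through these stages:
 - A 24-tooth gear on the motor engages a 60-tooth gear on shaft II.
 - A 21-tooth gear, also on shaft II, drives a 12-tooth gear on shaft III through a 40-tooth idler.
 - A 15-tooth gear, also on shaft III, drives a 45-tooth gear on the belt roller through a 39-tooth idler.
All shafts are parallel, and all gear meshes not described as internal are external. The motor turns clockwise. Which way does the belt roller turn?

anticlockwise

the motor → shaft II: external mesh, 1 reversal → CCW.
shaft II → shaft III: driver → idler → driven is 2 external meshes, 2 reversals → CCW.
shaft III → the belt roller: driver → idler → driven is 2 external meshes, 2 reversals → CCW.
5 reversals in total — an odd number — so the belt roller turns opposite to the motor.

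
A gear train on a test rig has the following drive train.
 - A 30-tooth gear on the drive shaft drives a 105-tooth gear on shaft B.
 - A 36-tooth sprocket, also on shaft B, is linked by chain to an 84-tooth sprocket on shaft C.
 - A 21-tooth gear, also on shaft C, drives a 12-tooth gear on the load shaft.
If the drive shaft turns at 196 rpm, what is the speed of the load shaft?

42 rpm

the drive shaft → shaft B (gear mesh, 105/30): 196 ÷ 3.5 = 56 rpm
shaft B → shaft C (chain, 84/36): 56 ÷ 2.3333 = 24 rpm
shaft C → the load shaft (gear mesh, 12/21): 24 ÷ 0.57143 = 42 rpm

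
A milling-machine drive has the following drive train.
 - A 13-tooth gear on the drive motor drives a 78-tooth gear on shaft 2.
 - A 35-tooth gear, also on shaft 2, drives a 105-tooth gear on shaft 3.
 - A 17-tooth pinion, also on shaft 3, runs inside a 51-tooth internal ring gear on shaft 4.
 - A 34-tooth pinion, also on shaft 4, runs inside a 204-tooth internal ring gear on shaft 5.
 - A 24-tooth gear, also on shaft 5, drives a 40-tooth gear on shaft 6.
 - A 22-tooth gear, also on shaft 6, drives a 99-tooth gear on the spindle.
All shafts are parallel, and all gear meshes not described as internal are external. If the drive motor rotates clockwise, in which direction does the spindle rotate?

clockwise

the drive motor → shaft 2: external mesh, 1 reversal → CCW.
shaft 2 → shaft 3: external mesh, 1 reversal → CW.
shaft 3 → shaft 4: internal mesh, same direction → CW.
shaft 4 → shaft 5: internal mesh, same direction → CW.
shaft 5 → shaft 6: external mesh, 1 reversal → CCW.
shaft 6 → the spindle: external mesh, 1 reversal → CW.
4 reversals in total — an even number — so the spindle turns the same way as the drive motor.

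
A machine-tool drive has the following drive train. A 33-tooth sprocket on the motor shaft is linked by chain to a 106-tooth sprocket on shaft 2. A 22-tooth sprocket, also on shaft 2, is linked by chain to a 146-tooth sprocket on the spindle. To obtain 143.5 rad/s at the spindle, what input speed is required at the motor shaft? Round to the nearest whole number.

Overall ratio R = 3.2121 × 6.6364 = 21.317.
Required input speed = output speed × R = 143.5 × 21.317 = 3059 rad/s.

3059 rad/s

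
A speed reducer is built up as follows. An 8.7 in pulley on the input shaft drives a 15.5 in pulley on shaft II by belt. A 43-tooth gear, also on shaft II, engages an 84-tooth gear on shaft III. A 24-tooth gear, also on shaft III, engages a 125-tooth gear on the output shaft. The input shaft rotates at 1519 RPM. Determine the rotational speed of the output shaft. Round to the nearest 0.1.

83.8 RPM

the input shaft → shaft II (belt, 15.5/8.7): 1519 ÷ 1.7816 = 852.6 RPM
shaft II → shaft III (gear mesh, 84/43): 852.6 ÷ 1.9535 = 436.45 RPM
shaft III → the output shaft (gear mesh, 125/24): 436.45 ÷ 5.2083 = 83.798 RPM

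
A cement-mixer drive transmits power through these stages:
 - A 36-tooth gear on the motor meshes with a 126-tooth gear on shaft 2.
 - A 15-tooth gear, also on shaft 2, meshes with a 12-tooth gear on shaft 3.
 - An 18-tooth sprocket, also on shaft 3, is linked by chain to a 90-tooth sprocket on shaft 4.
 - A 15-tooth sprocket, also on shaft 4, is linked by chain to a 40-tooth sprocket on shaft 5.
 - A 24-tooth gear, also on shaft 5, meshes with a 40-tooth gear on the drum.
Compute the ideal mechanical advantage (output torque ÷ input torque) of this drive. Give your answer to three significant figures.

62.2

Each stage contributes driven/driver: gear mesh 126/36 = 3.5, gear mesh 12/15 = 0.8, chain 90/18 = 5, chain 40/15 = 2.6667, gear mesh 40/24 = 1.6667.
Overall: 3.5 × 0.8 × 5 × 2.6667 × 1.6667 = 62.222.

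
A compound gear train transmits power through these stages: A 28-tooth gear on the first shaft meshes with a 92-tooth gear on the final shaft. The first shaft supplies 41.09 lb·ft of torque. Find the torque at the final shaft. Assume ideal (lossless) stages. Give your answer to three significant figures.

135 lb·ft

Gear mesh: ratio = 92/28 = 3.2857; torque at the final shaft = 41.09 × 3.2857 = 135.01 lb·ft.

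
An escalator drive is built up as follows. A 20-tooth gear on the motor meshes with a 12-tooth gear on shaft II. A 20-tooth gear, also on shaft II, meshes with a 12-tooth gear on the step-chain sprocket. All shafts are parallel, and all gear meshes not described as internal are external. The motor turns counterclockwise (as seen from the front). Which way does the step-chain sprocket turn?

counterclockwise

the motor → shaft II: external mesh, 1 reversal → CW.
shaft II → the step-chain sprocket: external mesh, 1 reversal → CCW.
2 reversals in total — an even number — so the step-chain sprocket turns the same way as the motor.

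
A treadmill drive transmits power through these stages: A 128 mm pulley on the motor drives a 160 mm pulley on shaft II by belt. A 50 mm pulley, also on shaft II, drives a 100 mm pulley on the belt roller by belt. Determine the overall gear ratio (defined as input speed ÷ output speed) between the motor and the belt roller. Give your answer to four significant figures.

2.500

Each stage contributes driven/driver: belt 160/128 = 1.25, belt 100/50 = 2.
Overall: 1.25 × 2 = 2.5.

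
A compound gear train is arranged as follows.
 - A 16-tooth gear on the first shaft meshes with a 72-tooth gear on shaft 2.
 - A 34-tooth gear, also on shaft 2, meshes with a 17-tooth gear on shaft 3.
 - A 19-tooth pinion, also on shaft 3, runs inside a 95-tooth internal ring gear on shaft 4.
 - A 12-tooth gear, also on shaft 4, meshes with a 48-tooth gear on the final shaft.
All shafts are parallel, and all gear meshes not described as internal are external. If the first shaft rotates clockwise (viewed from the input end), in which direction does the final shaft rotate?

the first shaft → shaft 2: external mesh, 1 reversal → CCW.
shaft 2 → shaft 3: external mesh, 1 reversal → CW.
shaft 3 → shaft 4: internal mesh, same direction → CW.
shaft 4 → the final shaft: external mesh, 1 reversal → CCW.
3 reversals in total — an odd number — so the final shaft turns opposite to the first shaft.

counterclockwise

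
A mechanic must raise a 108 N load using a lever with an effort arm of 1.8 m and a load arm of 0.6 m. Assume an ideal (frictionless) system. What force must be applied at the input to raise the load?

Lever MA = effort arm / load arm = 1.8/0.6 = 3.
Effort = load / MA = 108 / 3 = 36 N.

36 N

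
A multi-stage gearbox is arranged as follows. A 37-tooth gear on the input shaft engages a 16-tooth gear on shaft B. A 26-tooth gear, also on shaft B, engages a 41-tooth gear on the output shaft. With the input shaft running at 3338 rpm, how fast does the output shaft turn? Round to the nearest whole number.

4895 rpm

gear mesh 16/37 = 0.43243 → 3338/0.43243 = 7719.1 rpm
gear mesh 41/26 = 1.5769 → 7719.1/1.5769 = 4895.1 rpm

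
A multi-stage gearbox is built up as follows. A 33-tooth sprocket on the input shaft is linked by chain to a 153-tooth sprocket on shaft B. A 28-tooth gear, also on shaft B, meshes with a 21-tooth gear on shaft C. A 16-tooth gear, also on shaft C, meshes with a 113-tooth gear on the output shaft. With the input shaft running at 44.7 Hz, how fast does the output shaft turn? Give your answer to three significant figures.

1.82 Hz

Chain: ratio = 153/33 = 4.6364, so shaft B turns at 44.7 / 4.6364 = 9.6412 Hz.
Gear mesh: ratio = 21/28 = 0.75, so shaft C turns at 9.6412 / 0.75 = 12.855 Hz.
Gear mesh: ratio = 113/16 = 7.0625, so the output shaft turns at 12.855 / 7.0625 = 1.8202 Hz.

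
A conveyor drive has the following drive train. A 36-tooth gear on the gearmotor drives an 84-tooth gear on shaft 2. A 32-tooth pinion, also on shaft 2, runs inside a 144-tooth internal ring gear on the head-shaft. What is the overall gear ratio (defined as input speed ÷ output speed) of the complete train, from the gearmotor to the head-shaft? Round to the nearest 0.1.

Each stage contributes driven/driver: gear mesh 84/36 = 2.3333, internal gear 144/32 = 4.5.
Overall: 2.3333 × 4.5 = 10.5.

10.5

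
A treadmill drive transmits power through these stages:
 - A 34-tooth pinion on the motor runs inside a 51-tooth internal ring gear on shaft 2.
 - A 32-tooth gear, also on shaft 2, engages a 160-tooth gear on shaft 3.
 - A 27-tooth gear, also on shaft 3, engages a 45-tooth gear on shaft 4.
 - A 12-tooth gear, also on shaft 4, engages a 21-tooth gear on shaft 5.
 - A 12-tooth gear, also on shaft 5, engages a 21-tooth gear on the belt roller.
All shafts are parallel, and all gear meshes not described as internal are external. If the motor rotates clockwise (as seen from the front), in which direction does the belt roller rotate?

the motor → shaft 2: internal mesh, same direction → CW.
shaft 2 → shaft 3: external mesh, 1 reversal → CCW.
shaft 3 → shaft 4: external mesh, 1 reversal → CW.
shaft 4 → shaft 5: external mesh, 1 reversal → CCW.
shaft 5 → the belt roller: external mesh, 1 reversal → CW.
4 reversals in total — an even number — so the belt roller turns the same way as the motor.

clockwise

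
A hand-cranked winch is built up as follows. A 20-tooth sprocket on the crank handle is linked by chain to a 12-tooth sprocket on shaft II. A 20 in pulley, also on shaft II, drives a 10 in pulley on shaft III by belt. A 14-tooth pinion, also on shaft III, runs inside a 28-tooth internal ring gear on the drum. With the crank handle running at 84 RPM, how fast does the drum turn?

140 RPM

the crank handle → shaft II (chain, 12/20): 84 ÷ 0.6 = 140 RPM
shaft II → shaft III (belt, 10/20): 140 ÷ 0.5 = 280 RPM
shaft III → the drum (internal gear, 28/14): 280 ÷ 2 = 140 RPM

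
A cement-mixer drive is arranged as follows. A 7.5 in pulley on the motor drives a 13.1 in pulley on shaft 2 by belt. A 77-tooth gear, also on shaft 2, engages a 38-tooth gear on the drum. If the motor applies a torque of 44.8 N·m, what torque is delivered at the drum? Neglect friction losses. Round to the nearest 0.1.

Belt: ratio = 13.1/7.5 = 1.7467; torque at shaft 2 = 44.8 × 1.7467 = 78.251 N·m.
Gear mesh: ratio = 38/77 = 0.49351; torque at the drum = 78.251 × 0.49351 = 38.617 N·m.

38.6 N·m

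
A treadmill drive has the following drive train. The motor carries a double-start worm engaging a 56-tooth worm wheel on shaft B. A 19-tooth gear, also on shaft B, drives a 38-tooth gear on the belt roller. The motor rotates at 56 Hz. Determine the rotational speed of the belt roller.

1 Hz

Worm: ratio = 56/2 = 28, so shaft B turns at 56 / 28 = 2 Hz.
Gear mesh: ratio = 38/19 = 2, so the belt roller turns at 2 / 2 = 1 Hz.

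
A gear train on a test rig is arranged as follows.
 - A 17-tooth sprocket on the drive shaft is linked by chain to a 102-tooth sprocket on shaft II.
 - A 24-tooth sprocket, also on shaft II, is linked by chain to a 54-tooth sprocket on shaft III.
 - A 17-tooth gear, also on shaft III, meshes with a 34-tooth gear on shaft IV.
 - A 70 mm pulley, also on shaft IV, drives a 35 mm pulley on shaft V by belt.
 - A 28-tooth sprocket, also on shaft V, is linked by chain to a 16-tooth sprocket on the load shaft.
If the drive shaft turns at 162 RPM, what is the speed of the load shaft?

chain 102/17 = 6 → 162/6 = 27 RPM
chain 54/24 = 2.25 → 27/2.25 = 12 RPM
gear mesh 34/17 = 2 → 12/2 = 6 RPM
belt 35/70 = 0.5 → 6/0.5 = 12 RPM
chain 16/28 = 0.57143 → 12/0.57143 = 21 RPM

21 RPM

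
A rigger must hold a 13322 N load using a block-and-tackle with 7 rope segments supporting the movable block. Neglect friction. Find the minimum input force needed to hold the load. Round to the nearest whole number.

1903 N

Block-and-tackle MA = number of supporting rope parts = 7.
Effort = load / MA = 13322 / 7 = 1903.1 N.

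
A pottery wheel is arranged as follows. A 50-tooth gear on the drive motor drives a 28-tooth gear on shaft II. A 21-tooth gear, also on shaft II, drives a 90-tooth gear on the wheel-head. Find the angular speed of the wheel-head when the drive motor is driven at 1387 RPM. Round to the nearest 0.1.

577.9 RPM

Gear mesh: ratio = 28/50 = 0.56, so shaft II turns at 1387 / 0.56 = 2476.8 RPM.
Gear mesh: ratio = 90/21 = 4.2857, so the wheel-head turns at 2476.8 / 4.2857 = 577.92 RPM.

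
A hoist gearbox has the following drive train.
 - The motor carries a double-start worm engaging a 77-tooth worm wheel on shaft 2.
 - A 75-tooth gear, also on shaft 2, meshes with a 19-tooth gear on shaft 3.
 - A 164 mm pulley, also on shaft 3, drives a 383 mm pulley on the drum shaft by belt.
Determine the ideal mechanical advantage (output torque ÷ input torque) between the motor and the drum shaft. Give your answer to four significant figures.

Each stage contributes driven/driver: worm 77/2 = 38.5, gear mesh 19/75 = 0.25333, belt 383/164 = 2.3354.
Overall: 38.5 × 0.25333 × 2.3354 = 22.778.

22.78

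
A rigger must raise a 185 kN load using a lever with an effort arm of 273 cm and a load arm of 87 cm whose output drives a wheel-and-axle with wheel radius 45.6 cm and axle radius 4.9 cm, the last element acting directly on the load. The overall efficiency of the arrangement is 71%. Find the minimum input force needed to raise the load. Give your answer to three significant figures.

8.92 kN

Lever MA = effort arm / load arm = 273/87 = 3.1379.
Wheel-and-axle MA = R/r = 45.6/4.9 = 9.3061.
Combined ideal MA = 3.1379 × 9.3061 = 29.202.
Actual MA = 29.202 × 0.71 = 20.733.
Effort = load / actual MA = 185 / 20.733 = 8.9228 kN.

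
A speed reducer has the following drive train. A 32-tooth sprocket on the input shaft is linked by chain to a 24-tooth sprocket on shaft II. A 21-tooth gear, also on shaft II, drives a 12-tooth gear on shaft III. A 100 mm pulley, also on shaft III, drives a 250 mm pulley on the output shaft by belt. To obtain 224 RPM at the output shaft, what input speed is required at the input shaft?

Overall ratio R = 0.75 × 0.57143 × 2.5 = 1.0714.
Required input speed = output speed × R = 224 × 1.0714 = 240 RPM.

240 RPM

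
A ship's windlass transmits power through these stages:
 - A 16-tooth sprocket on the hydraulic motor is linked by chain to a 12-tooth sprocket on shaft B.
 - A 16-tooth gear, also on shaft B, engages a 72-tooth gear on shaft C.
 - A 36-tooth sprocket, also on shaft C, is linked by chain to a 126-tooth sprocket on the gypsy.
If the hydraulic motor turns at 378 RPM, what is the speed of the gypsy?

32 RPM

Chain: ratio = 12/16 = 0.75, so shaft B turns at 378 / 0.75 = 504 RPM.
Gear mesh: ratio = 72/16 = 4.5, so shaft C turns at 504 / 4.5 = 112 RPM.
Chain: ratio = 126/36 = 3.5, so the gypsy turns at 112 / 3.5 = 32 RPM.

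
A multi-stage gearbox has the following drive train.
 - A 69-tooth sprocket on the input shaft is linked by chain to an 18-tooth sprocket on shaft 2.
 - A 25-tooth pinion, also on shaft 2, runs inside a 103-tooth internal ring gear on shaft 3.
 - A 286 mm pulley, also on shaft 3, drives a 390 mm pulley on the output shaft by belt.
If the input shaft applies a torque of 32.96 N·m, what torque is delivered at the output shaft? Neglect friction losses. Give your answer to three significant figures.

Chain: ratio = 18/69 = 0.26087; torque at shaft 2 = 32.96 × 0.26087 = 8.5983 N·m.
Internal gear: ratio = 103/25 = 4.12; torque at shaft 3 = 8.5983 × 4.12 = 35.425 N·m.
Belt: ratio = 390/286 = 1.3636; torque at the output shaft = 35.425 × 1.3636 = 48.307 N·m.

48.3 N·m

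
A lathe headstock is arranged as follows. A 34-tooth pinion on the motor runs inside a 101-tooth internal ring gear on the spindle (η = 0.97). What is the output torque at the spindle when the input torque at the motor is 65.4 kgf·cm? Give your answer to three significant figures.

Internal gear: ratio = 101/34 = 2.9706; torque at the spindle = 65.4 × 2.9706 × 0.97 = 188.45 kgf·cm.

188 kgf·cm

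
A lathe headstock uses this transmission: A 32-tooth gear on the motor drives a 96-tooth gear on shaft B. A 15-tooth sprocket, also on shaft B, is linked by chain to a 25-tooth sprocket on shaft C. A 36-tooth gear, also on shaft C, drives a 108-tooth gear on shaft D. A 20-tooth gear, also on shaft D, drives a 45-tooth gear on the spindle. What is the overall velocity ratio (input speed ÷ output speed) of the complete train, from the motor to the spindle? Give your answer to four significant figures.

Each stage contributes driven/driver: gear mesh 96/32 = 3, chain 25/15 = 1.6667, gear mesh 108/36 = 3, gear mesh 45/20 = 2.25.
Overall: 3 × 1.6667 × 3 × 2.25 = 33.75.

33.75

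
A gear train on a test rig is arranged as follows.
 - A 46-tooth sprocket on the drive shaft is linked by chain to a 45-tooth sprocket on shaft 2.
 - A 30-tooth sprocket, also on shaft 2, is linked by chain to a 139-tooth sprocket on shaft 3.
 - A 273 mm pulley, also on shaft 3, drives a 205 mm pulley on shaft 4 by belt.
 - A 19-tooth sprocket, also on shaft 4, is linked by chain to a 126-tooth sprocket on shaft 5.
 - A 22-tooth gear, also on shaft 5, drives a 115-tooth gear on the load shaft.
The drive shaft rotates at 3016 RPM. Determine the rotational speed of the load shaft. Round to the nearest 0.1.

25.6 RPM

the drive shaft → shaft 2 (chain, 45/46): 3016 ÷ 0.97826 = 3083 RPM
shaft 2 → shaft 3 (chain, 139/30): 3083 ÷ 4.6333 = 665.4 RPM
shaft 3 → shaft 4 (belt, 205/273): 665.4 ÷ 0.75092 = 886.12 RPM
shaft 4 → shaft 5 (chain, 126/19): 886.12 ÷ 6.6316 = 133.62 RPM
shaft 5 → the load shaft (gear mesh, 115/22): 133.62 ÷ 5.2273 = 25.562 RPM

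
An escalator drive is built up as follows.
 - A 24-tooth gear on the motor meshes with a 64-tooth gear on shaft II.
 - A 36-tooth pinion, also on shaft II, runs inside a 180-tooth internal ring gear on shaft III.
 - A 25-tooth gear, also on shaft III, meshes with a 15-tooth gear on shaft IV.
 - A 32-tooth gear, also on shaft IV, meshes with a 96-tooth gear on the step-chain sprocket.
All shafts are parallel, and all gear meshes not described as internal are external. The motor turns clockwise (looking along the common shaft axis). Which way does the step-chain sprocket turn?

the motor → shaft II: external mesh, 1 reversal → CCW.
shaft II → shaft III: internal mesh, same direction → CCW.
shaft III → shaft IV: external mesh, 1 reversal → CW.
shaft IV → the step-chain sprocket: external mesh, 1 reversal → CCW.
3 reversals in total — an odd number — so the step-chain sprocket turns opposite to the motor.

counterclockwise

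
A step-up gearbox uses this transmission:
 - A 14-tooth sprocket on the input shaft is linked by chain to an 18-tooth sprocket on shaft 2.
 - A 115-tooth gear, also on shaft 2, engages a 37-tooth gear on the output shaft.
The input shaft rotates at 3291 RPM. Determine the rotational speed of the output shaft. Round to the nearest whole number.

7956 RPM

chain 18/14 = 1.2857 → 3291/1.2857 = 2559.7 RPM
gear mesh 37/115 = 0.32174 → 2559.7/0.32174 = 7955.7 RPM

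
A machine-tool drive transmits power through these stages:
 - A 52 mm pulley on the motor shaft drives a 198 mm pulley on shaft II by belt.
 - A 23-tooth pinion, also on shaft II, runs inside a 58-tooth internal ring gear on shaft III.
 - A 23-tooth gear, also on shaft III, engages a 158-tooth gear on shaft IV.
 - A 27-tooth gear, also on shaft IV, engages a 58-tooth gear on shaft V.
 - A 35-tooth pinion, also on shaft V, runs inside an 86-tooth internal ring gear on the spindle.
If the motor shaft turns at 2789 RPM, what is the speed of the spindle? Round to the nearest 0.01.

8.01 RPM

belt 198/52 = 3.8077 → 2789/3.8077 = 732.46 RPM
internal gear 58/23 = 2.5217 → 732.46/2.5217 = 290.46 RPM
gear mesh 158/23 = 6.8696 → 290.46/6.8696 = 42.282 RPM
gear mesh 58/27 = 2.1481 → 42.282/2.1481 = 19.683 RPM
internal gear 86/35 = 2.4571 → 19.683/2.4571 = 8.0106 RPM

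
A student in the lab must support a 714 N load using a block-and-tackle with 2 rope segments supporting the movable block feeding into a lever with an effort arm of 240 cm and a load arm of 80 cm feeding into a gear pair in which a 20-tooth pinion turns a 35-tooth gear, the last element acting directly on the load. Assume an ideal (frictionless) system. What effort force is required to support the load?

Block-and-tackle MA = number of supporting rope parts = 2.
Lever MA = effort arm / load arm = 240/80 = 3.
Gear pair MA = 35/20 = 1.75.
Combined ideal MA = 2 × 3 × 1.75 = 10.5.
Effort = load / MA = 714 / 10.5 = 68 N.

68 N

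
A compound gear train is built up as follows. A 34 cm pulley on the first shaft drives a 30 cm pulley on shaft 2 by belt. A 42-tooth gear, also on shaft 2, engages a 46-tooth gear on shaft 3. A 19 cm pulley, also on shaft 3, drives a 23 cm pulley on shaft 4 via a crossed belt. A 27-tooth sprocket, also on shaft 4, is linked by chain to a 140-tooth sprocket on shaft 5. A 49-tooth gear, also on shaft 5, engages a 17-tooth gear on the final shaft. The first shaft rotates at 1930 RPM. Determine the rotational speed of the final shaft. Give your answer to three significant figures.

917 RPM

belt 30/34 = 0.88235 → 1930/0.88235 = 2187.3 RPM
gear mesh 46/42 = 1.0952 → 2187.3/1.0952 = 1997.1 RPM
belt 23/19 = 1.2105 → 1997.1/1.2105 = 1649.8 RPM
chain 140/27 = 5.1852 → 1649.8/5.1852 = 318.18 RPM
gear mesh 17/49 = 0.34694 → 318.18/0.34694 = 917.1 RPM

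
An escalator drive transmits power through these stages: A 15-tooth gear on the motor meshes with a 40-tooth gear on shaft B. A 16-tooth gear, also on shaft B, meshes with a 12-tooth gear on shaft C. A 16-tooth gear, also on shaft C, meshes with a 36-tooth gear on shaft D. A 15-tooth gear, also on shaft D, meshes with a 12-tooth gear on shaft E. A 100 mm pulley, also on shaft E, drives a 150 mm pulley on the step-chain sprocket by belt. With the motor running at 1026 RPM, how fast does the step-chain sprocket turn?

190 RPM

gear mesh 40/15 = 2.6667 → 1026/2.6667 = 384.75 RPM
gear mesh 12/16 = 0.75 → 384.75/0.75 = 513 RPM
gear mesh 36/16 = 2.25 → 513/2.25 = 228 RPM
gear mesh 12/15 = 0.8 → 228/0.8 = 285 RPM
belt 150/100 = 1.5 → 285/1.5 = 190 RPM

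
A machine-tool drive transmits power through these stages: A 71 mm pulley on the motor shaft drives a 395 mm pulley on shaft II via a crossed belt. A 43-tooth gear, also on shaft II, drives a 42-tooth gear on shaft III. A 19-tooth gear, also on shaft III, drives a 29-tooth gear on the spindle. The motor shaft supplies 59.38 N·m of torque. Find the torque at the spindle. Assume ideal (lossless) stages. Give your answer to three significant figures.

492 N·m

After the belt (395/71): 59.38 × 5.5634 = 330.35 N·m
After the gear mesh (42/43): 330.35 × 0.97674 = 322.67 N·m
After the gear mesh (29/19): 322.67 × 1.5263 = 492.5 N·m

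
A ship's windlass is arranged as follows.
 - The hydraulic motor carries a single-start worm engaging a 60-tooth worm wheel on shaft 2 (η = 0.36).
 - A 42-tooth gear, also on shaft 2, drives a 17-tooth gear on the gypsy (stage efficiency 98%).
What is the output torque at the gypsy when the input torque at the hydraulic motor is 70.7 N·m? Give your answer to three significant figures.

606 N·m

worm 60/1 = 60 → τ = 70.7·60·0.36 = 1527.1 N·m
gear mesh 17/42 = 0.40476 → τ = 1527.1·0.40476·0.98 = 605.76 N·m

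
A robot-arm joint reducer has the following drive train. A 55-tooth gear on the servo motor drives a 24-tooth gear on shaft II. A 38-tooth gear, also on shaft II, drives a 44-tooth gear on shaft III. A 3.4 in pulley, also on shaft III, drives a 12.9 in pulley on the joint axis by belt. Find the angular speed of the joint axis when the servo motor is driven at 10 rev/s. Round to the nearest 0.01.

5.22 rev/s

gear mesh 24/55 = 0.43636 → 10/0.43636 = 22.917 rev/s
gear mesh 44/38 = 1.1579 → 22.917/1.1579 = 19.792 rev/s
belt 12.9/3.4 = 3.7941 → 19.792/3.7941 = 5.2164 rev/s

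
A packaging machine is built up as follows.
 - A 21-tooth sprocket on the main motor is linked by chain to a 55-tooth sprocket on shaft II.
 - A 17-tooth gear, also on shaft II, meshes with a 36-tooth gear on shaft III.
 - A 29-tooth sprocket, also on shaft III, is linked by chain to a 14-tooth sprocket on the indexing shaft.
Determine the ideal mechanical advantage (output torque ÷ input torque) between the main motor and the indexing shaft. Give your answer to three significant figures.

2.68

Each stage contributes driven/driver: chain 55/21 = 2.619, gear mesh 36/17 = 2.1176, chain 14/29 = 0.48276.
Overall: 2.619 × 2.1176 × 0.48276 = 2.6775.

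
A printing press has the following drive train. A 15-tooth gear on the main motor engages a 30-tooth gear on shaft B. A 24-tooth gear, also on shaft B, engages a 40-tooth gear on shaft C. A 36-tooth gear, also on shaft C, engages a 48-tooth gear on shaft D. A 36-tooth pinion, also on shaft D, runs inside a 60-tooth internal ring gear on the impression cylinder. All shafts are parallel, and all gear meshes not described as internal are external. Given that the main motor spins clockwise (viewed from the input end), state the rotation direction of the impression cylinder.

the main motor → shaft B: external mesh, 1 reversal → CCW.
shaft B → shaft C: external mesh, 1 reversal → CW.
shaft C → shaft D: external mesh, 1 reversal → CCW.
shaft D → the impression cylinder: internal mesh, same direction → CCW.
3 reversals in total — an odd number — so the impression cylinder turns opposite to the main motor.

counterclockwise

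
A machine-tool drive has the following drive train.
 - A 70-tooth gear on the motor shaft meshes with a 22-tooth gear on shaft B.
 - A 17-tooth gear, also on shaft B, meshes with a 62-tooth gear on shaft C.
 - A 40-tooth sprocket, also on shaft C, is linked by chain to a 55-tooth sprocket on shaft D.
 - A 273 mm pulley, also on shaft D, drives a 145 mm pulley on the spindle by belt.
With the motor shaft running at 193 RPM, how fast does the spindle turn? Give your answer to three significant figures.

gear mesh 22/70 = 0.31429 → 193/0.31429 = 614.09 RPM
gear mesh 62/17 = 3.6471 → 614.09/3.6471 = 168.38 RPM
chain 55/40 = 1.375 → 168.38/1.375 = 122.46 RPM
belt 145/273 = 0.53114 → 122.46/0.53114 = 230.56 RPM

231 RPM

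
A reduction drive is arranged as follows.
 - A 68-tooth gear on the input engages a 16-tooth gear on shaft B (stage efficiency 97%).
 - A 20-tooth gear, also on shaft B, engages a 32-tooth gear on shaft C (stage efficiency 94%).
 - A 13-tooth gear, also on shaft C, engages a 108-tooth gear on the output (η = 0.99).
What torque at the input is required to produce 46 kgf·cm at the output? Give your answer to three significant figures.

16.3 kgf·cm

Overall ratio R = 0.23529 × 1.6 × 8.3077 = 3.1276; overall efficiency η = 0.97 × 0.94 × 0.99 = 0.9027.
Input torque = output torque / (R × η) = 46 / (3.1276 × 0.9027) = 16.293 kgf·cm.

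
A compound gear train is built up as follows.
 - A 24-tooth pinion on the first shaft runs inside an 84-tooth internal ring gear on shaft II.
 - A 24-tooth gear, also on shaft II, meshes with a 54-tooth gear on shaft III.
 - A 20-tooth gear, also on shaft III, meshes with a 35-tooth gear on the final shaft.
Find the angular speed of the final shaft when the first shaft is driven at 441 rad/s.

internal gear 84/24 = 3.5 → 441/3.5 = 126 rad/s
gear mesh 54/24 = 2.25 → 126/2.25 = 56 rad/s
gear mesh 35/20 = 1.75 → 56/1.75 = 32 rad/s

32 rad/s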